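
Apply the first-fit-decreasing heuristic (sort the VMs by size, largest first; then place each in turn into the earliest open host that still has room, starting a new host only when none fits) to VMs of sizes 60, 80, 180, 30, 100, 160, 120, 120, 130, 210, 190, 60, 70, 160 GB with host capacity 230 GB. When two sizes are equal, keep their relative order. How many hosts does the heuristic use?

8

Sorted descending: 210, 190, 180, 160, 160, 130, 120, 120, 100, 80, 70, 60, 60, 30.
  210 → host 1 (new)  [load 210/230]
  190 → host 2 (new)  [load 190/230]
  180 → host 3 (new)  [load 180/230]
  160 → host 4 (new)  [load 160/230]
  160 → host 5 (new)  [load 160/230]
  130 → host 6 (new)  [load 130/230]
  120 → host 7 (new)  [load 120/230]
  120 → host 8 (new)  [load 120/230]
  100 → host 6  [load 230/230]
  80 → host 7  [load 200/230]
  70 → host 4  [load 230/230]
  60 → host 5  [load 220/230]
  60 → host 8  [load 180/230]
  30 → host 2  [load 220/230]
8 hosts opened.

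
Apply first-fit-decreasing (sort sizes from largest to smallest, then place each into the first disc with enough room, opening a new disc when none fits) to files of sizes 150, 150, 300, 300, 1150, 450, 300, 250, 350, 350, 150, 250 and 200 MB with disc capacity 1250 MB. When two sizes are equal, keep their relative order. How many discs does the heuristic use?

4

Sorted descending: 1150, 450, 350, 350, 300, 300, 300, 250, 250, 200, 150, 150, 150.
  1150 → disc 1 (new)  [load 1150/1250]
  450 → disc 2 (new)  [load 450/1250]
  350 → disc 2  [load 800/1250]
  350 → disc 2  [load 1150/1250]
  300 → disc 3 (new)  [load 300/1250]
  300 → disc 3  [load 600/1250]
  300 → disc 3  [load 900/1250]
  250 → disc 3  [load 1150/1250]
  250 → disc 4 (new)  [load 250/1250]
  200 → disc 4  [load 450/1250]
  150 → disc 4  [load 600/1250]
  150 → disc 4  [load 750/1250]
  150 → disc 4  [load 900/1250]
4 discs opened.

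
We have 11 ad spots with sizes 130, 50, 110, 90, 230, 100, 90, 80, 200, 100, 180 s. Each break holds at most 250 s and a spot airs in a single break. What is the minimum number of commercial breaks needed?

Total = 230 + 200 + 180 + 130 + 110 + 100 + 100 + 90 + 90 + 80 + 50 = 1360 s.
Lower bound: ⌈1360/250⌉ = 6 commercial breaks.
A packing using 7 commercial breaks:
  break 1: 230 = 230
  break 2: 200 + 50 = 250
  break 3: 180 = 180
  break 4: 130 + 110 = 240
  break 5: 100 + 100 = 200
  break 6: 90 + 90 = 180
  break 7: 80 = 80
No arrangement into 6 commercial breaks stays within capacity, so 7 is optimal.

7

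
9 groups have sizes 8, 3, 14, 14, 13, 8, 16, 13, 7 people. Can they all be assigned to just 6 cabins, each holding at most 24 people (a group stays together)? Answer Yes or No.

Yes

A valid assignment using 5 cabins:
  cabin 1: 16 + 8 = 24
  cabin 2: 14 + 8 = 22
  cabin 3: 14 + 7 + 3 = 24
  cabin 4: 13 = 13
  cabin 5: 13 = 13
That uses only 5 ≤ 6, so 6 cabins are enough.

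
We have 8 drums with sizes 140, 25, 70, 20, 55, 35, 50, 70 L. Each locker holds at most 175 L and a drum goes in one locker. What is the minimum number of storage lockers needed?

Total = 140 + 70 + 70 + 55 + 50 + 35 + 25 + 20 = 465 L.
Lower bound: ⌈465/175⌉ = 3 storage lockers.
A packing using 3 storage lockers:
  locker 1: 140 + 35 = 175
  locker 2: 70 + 70 + 25 = 165
  locker 3: 55 + 50 + 20 = 125
This matches the lower bound, so 3 is optimal.

3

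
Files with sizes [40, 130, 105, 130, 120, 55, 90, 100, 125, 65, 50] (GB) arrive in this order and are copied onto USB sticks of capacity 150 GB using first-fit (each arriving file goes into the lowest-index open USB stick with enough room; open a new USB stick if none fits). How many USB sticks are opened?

8

  40 → USB stick 1 (new)  [load 40/150]
  130 → USB stick 2 (new)  [load 130/150]
  105 → USB stick 1  [load 145/150]
  130 → USB stick 3 (new)  [load 130/150]
  120 → USB stick 4 (new)  [load 120/150]
  55 → USB stick 5 (new)  [load 55/150]
  90 → USB stick 5  [load 145/150]
  100 → USB stick 6 (new)  [load 100/150]
  125 → USB stick 7 (new)  [load 125/150]
  65 → USB stick 8 (new)  [load 65/150]
  50 → USB stick 6  [load 150/150]
8 USB sticks opened.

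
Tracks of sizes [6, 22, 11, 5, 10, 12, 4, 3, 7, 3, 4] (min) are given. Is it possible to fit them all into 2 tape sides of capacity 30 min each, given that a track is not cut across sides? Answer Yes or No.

No

Total = 87 min; ⌈87/30⌉ = 3.
At least 3 tape sides are required, but only 2 are allowed.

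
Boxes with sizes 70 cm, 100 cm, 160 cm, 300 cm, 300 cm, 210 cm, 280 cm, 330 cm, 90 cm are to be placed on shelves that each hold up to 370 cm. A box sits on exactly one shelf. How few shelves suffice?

6

Total = 330 + 300 + 300 + 280 + 210 + 160 + 100 + 90 + 70 = 1840 cm.
Lower bound: ⌈1840/370⌉ = 5 shelves.
A packing using 6 shelves:
  shelf 1: 330 = 330
  shelf 2: 300 + 70 = 370
  shelf 3: 300 = 300
  shelf 4: 280 + 90 = 370
  shelf 5: 210 + 160 = 370
  shelf 6: 100 = 100
No arrangement into 5 shelves stays within capacity, so 6 is optimal.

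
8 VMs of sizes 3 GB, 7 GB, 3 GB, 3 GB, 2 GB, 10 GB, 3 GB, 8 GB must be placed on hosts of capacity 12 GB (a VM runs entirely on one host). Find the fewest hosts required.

4

Total = 10 + 8 + 7 + 3 + 3 + 3 + 3 + 2 = 39 GB.
Lower bound: ⌈39/12⌉ = 4 hosts.
A packing using 4 hosts:
  host 1: 10 + 2 = 12
  host 2: 8 + 3 = 11
  host 3: 7 + 3 = 10
  host 4: 3 + 3 = 6
This matches the lower bound, so 4 is optimal.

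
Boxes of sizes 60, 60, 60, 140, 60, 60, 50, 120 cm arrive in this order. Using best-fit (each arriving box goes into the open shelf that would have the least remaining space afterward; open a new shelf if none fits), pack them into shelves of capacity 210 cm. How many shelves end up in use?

  60 → shelf 1 (new)  [load 60/210]
  60 → shelf 1  [load 120/210]
  60 → shelf 1  [load 180/210]
  140 → shelf 2 (new)  [load 140/210]
  60 → shelf 2  [load 200/210]
  60 → shelf 3 (new)  [load 60/210]
  50 → shelf 3  [load 110/210]
  120 → shelf 4 (new)  [load 120/210]
4 shelves opened.

4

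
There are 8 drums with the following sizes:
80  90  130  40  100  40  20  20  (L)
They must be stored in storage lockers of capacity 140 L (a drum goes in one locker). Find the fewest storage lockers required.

Total = 130 + 100 + 90 + 80 + 40 + 40 + 20 + 20 = 520 L.
Lower bound: ⌈520/140⌉ = 4 storage lockers.
A packing using 4 storage lockers:
  locker 1: 130 = 130
  locker 2: 100 + 40 = 140
  locker 3: 90 + 40 = 130
  locker 4: 80 + 20 + 20 = 120
This matches the lower bound, so 4 is optimal.

4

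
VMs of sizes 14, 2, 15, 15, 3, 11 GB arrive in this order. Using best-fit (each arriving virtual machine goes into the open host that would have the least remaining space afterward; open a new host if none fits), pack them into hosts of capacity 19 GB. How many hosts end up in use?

  14 → host 1 (new)  [load 14/19]
  2 → host 1  [load 16/19]
  15 → host 2 (new)  [load 15/19]
  15 → host 3 (new)  [load 15/19]
  3 → host 1  [load 19/19]
  11 → host 4 (new)  [load 11/19]
4 hosts opened.

4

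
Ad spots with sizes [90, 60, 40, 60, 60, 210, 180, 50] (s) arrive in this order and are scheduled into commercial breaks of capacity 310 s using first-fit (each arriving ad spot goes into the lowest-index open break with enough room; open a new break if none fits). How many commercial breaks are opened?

3

  90 → break 1 (new)  [load 90/310]
  60 → break 1  [load 150/310]
  40 → break 1  [load 190/310]
  60 → break 1  [load 250/310]
  60 → break 1  [load 310/310]
  210 → break 2 (new)  [load 210/310]
  180 → break 3 (new)  [load 180/310]
  50 → break 2  [load 260/310]
3 commercial breaks opened.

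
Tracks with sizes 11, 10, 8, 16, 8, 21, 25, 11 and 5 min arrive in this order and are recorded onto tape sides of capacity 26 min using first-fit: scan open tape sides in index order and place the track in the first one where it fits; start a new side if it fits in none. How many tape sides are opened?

5

  11 → side 1 (new)  [load 11/26]
  10 → side 1  [load 21/26]
  8 → side 2 (new)  [load 8/26]
  16 → side 2  [load 24/26]
  8 → side 3 (new)  [load 8/26]
  21 → side 4 (new)  [load 21/26]
  25 → side 5 (new)  [load 25/26]
  11 → side 3  [load 19/26]
  5 → side 1  [load 26/26]
5 tape sides opened.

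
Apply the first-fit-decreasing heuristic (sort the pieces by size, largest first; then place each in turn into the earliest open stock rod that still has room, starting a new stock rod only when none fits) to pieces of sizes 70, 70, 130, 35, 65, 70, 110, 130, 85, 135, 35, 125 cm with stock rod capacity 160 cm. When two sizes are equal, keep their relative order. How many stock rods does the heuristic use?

Sorted descending: 135, 130, 130, 125, 110, 85, 70, 70, 70, 65, 35, 35.
  135 → stock rod 1 (new)  [load 135/160]
  130 → stock rod 2 (new)  [load 130/160]
  130 → stock rod 3 (new)  [load 130/160]
  125 → stock rod 4 (new)  [load 125/160]
  110 → stock rod 5 (new)  [load 110/160]
  85 → stock rod 6 (new)  [load 85/160]
  70 → stock rod 6  [load 155/160]
  70 → stock rod 7 (new)  [load 70/160]
  70 → stock rod 7  [load 140/160]
  65 → stock rod 8 (new)  [load 65/160]
  35 → stock rod 4  [load 160/160]
  35 → stock rod 5  [load 145/160]
8 stock rods opened.

8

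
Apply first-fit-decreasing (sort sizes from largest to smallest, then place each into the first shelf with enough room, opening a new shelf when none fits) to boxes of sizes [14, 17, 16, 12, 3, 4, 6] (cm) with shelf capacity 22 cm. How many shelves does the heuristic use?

4

Sorted descending: 17, 16, 14, 12, 6, 4, 3.
  17 → shelf 1 (new)  [load 17/22]
  16 → shelf 2 (new)  [load 16/22]
  14 → shelf 3 (new)  [load 14/22]
  12 → shelf 4 (new)  [load 12/22]
  6 → shelf 2  [load 22/22]
  4 → shelf 1  [load 21/22]
  3 → shelf 3  [load 17/22]
4 shelves opened.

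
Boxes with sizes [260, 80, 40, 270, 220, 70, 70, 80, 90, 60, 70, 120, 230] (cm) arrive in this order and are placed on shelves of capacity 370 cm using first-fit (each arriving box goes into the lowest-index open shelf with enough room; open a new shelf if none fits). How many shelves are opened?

5

  260 → shelf 1 (new)  [load 260/370]
  80 → shelf 1  [load 340/370]
  40 → shelf 2 (new)  [load 40/370]
  270 → shelf 2  [load 310/370]
  220 → shelf 3 (new)  [load 220/370]
  70 → shelf 3  [load 290/370]
  70 → shelf 3  [load 360/370]
  80 → shelf 4 (new)  [load 80/370]
  90 → shelf 4  [load 170/370]
  60 → shelf 2  [load 370/370]
  70 → shelf 4  [load 240/370]
  120 → shelf 4  [load 360/370]
  230 → shelf 5 (new)  [load 230/370]
5 shelves opened.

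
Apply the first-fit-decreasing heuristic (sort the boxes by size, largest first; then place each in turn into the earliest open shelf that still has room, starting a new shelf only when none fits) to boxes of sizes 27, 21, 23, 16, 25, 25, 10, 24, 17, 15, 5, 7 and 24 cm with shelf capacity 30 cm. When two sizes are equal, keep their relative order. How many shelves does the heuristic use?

10

Sorted descending: 27, 25, 25, 24, 24, 23, 21, 17, 16, 15, 10, 7, 5.
  27 → shelf 1 (new)  [load 27/30]
  25 → shelf 2 (new)  [load 25/30]
  25 → shelf 3 (new)  [load 25/30]
  24 → shelf 4 (new)  [load 24/30]
  24 → shelf 5 (new)  [load 24/30]
  23 → shelf 6 (new)  [load 23/30]
  21 → shelf 7 (new)  [load 21/30]
  17 → shelf 8 (new)  [load 17/30]
  16 → shelf 9 (new)  [load 16/30]
  15 → shelf 10 (new)  [load 15/30]
  10 → shelf 8  [load 27/30]
  7 → shelf 6  [load 30/30]
  5 → shelf 2  [load 30/30]
10 shelves opened.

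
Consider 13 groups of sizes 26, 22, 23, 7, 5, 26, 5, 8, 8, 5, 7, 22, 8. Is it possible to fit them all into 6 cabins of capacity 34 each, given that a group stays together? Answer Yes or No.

Yes

A valid assignment using 6 cabins:
  cabin 1: 26 + 8 = 34
  cabin 2: 26 + 8 = 34
  cabin 3: 23 + 8 = 31
  cabin 4: 22 + 7 + 5 = 34
  cabin 5: 22 + 7 + 5 = 34
  cabin 6: 5 = 5
Every load is within 34, so 6 cabins suffice.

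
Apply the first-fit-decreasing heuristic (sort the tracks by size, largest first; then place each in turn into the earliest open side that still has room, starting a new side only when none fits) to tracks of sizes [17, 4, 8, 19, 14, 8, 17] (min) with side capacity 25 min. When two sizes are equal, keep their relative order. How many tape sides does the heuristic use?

Sorted descending: 19, 17, 17, 14, 8, 8, 4.
  19 → side 1 (new)  [load 19/25]
  17 → side 2 (new)  [load 17/25]
  17 → side 3 (new)  [load 17/25]
  14 → side 4 (new)  [load 14/25]
  8 → side 2  [load 25/25]
  8 → side 3  [load 25/25]
  4 → side 1  [load 23/25]
4 tape sides opened.

4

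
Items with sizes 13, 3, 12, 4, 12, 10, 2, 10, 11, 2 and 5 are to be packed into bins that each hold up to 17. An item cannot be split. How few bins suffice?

6

Total = 13 + 12 + 12 + 11 + 10 + 10 + 5 + 4 + 3 + 2 + 2 = 84.
Lower bound: ⌈84/17⌉ = 5 bins.
Also, 6 items each exceed 17/2, and no two of those can share a bin, so at least 6 bins are needed.
A packing using 6 bins:
  bin 1: 13 + 4 = 17
  bin 2: 12 + 5 = 17
  bin 3: 12 + 3 + 2 = 17
  bin 4: 11 + 2 = 13
  bin 5: 10 = 10
  bin 6: 10 = 10
This matches the lower bound, so 6 is optimal.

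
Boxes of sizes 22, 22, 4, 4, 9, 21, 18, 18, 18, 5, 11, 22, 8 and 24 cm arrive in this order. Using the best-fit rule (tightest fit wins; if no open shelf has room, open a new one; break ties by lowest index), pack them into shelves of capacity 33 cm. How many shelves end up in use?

8

  22 → shelf 1 (new)  [load 22/33]
  22 → shelf 2 (new)  [load 22/33]
  4 → shelf 1  [load 26/33]
  4 → shelf 1  [load 30/33]
  9 → shelf 2  [load 31/33]
  21 → shelf 3 (new)  [load 21/33]
  18 → shelf 4 (new)  [load 18/33]
  18 → shelf 5 (new)  [load 18/33]
  18 → shelf 6 (new)  [load 18/33]
  5 → shelf 3  [load 26/33]
  11 → shelf 4  [load 29/33]
  22 → shelf 7 (new)  [load 22/33]
  8 → shelf 7  [load 30/33]
  24 → shelf 8 (new)  [load 24/33]
8 shelves opened.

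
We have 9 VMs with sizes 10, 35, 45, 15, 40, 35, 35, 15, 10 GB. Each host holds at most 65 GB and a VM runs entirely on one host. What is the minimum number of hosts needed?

Total = 45 + 40 + 35 + 35 + 35 + 15 + 15 + 10 + 10 = 240 GB.
Lower bound: ⌈240/65⌉ = 4 hosts.
Also, 5 VMs each exceed 65/2 GB, and no two of those can share a host, so at least 5 hosts are needed.
A packing using 5 hosts:
  host 1: 45 + 15 = 60
  host 2: 40 + 15 + 10 = 65
  host 3: 35 + 10 = 45
  host 4: 35 = 35
  host 5: 35 = 35
This matches the lower bound, so 5 is optimal.

5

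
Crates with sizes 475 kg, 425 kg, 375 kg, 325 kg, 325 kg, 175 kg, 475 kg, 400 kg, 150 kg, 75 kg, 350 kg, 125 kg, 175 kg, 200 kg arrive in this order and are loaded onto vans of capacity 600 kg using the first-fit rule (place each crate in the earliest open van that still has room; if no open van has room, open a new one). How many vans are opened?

8

  475 → van 1 (new)  [load 475/600]
  425 → van 2 (new)  [load 425/600]
  375 → van 3 (new)  [load 375/600]
  325 → van 4 (new)  [load 325/600]
  325 → van 5 (new)  [load 325/600]
  175 → van 2  [load 600/600]
  475 → van 6 (new)  [load 475/600]
  400 → van 7 (new)  [load 400/600]
  150 → van 3  [load 525/600]
  75 → van 1  [load 550/600]
  350 → van 8 (new)  [load 350/600]
  125 → van 4  [load 450/600]
  175 → van 5  [load 500/600]
  200 → van 7  [load 600/600]
8 vans opened.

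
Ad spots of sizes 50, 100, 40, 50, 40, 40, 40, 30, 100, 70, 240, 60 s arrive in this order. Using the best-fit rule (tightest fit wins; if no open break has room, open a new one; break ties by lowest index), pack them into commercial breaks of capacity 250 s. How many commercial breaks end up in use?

4

  50 → break 1 (new)  [load 50/250]
  100 → break 1  [load 150/250]
  40 → break 1  [load 190/250]
  50 → break 1  [load 240/250]
  40 → break 2 (new)  [load 40/250]
  40 → break 2  [load 80/250]
  40 → break 2  [load 120/250]
  30 → break 2  [load 150/250]
  100 → break 2  [load 250/250]
  70 → break 3 (new)  [load 70/250]
  240 → break 4 (new)  [load 240/250]
  60 → break 3  [load 130/250]
4 commercial breaks opened.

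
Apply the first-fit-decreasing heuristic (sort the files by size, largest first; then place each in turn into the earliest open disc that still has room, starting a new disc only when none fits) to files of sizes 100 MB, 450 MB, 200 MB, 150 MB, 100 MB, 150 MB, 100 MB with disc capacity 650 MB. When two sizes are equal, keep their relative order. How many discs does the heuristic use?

2

Sorted descending: 450, 200, 150, 150, 100, 100, 100.
  450 → disc 1 (new)  [load 450/650]
  200 → disc 1  [load 650/650]
  150 → disc 2 (new)  [load 150/650]
  150 → disc 2  [load 300/650]
  100 → disc 2  [load 400/650]
  100 → disc 2  [load 500/650]
  100 → disc 2  [load 600/650]
2 discs opened.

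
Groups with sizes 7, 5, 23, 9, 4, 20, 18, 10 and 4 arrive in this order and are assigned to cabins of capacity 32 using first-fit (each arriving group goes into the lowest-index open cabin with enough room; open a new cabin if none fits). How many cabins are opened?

  7 → cabin 1 (new)  [load 7/32]
  5 → cabin 1  [load 12/32]
  23 → cabin 2 (new)  [load 23/32]
  9 → cabin 1  [load 21/32]
  4 → cabin 1  [load 25/32]
  20 → cabin 3 (new)  [load 20/32]
  18 → cabin 4 (new)  [load 18/32]
  10 → cabin 3  [load 30/32]
  4 → cabin 1  [load 29/32]
4 cabins opened.

4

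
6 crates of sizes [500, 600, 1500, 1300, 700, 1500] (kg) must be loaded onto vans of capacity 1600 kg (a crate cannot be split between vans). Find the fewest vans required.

Total = 1500 + 1500 + 1300 + 700 + 600 + 500 = 6100 kg.
Lower bound: ⌈6100/1600⌉ = 4 vans.
A packing using 5 vans:
  van 1: 1500 = 1500
  van 2: 1500 = 1500
  van 3: 1300 = 1300
  van 4: 700 + 600 = 1300
  van 5: 500 = 500
No arrangement into 4 vans stays within capacity, so 5 is optimal.

5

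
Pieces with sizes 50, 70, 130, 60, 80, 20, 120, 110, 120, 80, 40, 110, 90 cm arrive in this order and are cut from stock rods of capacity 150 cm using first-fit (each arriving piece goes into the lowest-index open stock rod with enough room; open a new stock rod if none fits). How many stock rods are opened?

  50 → stock rod 1 (new)  [load 50/150]
  70 → stock rod 1  [load 120/150]
  130 → stock rod 2 (new)  [load 130/150]
  60 → stock rod 3 (new)  [load 60/150]
  80 → stock rod 3  [load 140/150]
  20 → stock rod 1  [load 140/150]
  120 → stock rod 4 (new)  [load 120/150]
  110 → stock rod 5 (new)  [load 110/150]
  120 → stock rod 6 (new)  [load 120/150]
  80 → stock rod 7 (new)  [load 80/150]
  40 → stock rod 5  [load 150/150]
  110 → stock rod 8 (new)  [load 110/150]
  90 → stock rod 9 (new)  [load 90/150]
9 stock rods opened.

9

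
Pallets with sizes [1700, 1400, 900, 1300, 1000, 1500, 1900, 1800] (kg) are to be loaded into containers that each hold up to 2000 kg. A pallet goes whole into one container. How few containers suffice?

Total = 1900 + 1800 + 1700 + 1500 + 1400 + 1300 + 1000 + 900 = 11500 kg.
Lower bound: ⌈11500/2000⌉ = 6 containers.
A packing using 7 containers:
  container 1: 1900 = 1900
  container 2: 1800 = 1800
  container 3: 1700 = 1700
  container 4: 1500 = 1500
  container 5: 1400 = 1400
  container 6: 1300 = 1300
  container 7: 1000 + 900 = 1900
No arrangement into 6 containers stays within capacity, so 7 is optimal.

7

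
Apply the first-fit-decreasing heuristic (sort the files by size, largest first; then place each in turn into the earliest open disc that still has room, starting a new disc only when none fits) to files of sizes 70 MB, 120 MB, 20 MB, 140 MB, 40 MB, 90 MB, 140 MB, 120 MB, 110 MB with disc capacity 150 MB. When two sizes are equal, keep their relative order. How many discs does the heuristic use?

Sorted descending: 140, 140, 120, 120, 110, 90, 70, 40, 20.
  140 → disc 1 (new)  [load 140/150]
  140 → disc 2 (new)  [load 140/150]
  120 → disc 3 (new)  [load 120/150]
  120 → disc 4 (new)  [load 120/150]
  110 → disc 5 (new)  [load 110/150]
  90 → disc 6 (new)  [load 90/150]
  70 → disc 7 (new)  [load 70/150]
  40 → disc 5  [load 150/150]
  20 → disc 3  [load 140/150]
7 discs opened.

7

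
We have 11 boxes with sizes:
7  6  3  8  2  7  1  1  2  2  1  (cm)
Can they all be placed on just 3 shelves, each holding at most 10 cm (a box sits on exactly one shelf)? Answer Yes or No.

Total = 40 cm; ⌈40/10⌉ = 4.
At least 4 shelves are required, but only 3 are allowed.

No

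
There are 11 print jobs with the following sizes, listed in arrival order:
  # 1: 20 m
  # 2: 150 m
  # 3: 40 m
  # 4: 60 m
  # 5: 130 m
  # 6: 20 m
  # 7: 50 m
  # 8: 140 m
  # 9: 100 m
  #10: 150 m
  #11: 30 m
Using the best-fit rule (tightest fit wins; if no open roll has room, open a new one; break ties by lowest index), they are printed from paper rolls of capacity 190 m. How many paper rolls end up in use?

6

  20 → roll 1 (new)  [load 20/190]
  150 → roll 1  [load 170/190]
  40 → roll 2 (new)  [load 40/190]
  60 → roll 2  [load 100/190]
  130 → roll 3 (new)  [load 130/190]
  20 → roll 1  [load 190/190]
  50 → roll 3  [load 180/190]
  140 → roll 4 (new)  [load 140/190]
  100 → roll 5 (new)  [load 100/190]
  150 → roll 6 (new)  [load 150/190]
  30 → roll 6  [load 180/190]
6 paper rolls opened.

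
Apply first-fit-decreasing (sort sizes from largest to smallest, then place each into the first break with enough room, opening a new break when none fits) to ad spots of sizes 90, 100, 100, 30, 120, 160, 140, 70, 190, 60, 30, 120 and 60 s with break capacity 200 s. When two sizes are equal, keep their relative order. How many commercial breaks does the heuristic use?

Sorted descending: 190, 160, 140, 120, 120, 100, 100, 90, 70, 60, 60, 30, 30.
  190 → break 1 (new)  [load 190/200]
  160 → break 2 (new)  [load 160/200]
  140 → break 3 (new)  [load 140/200]
  120 → break 4 (new)  [load 120/200]
  120 → break 5 (new)  [load 120/200]
  100 → break 6 (new)  [load 100/200]
  100 → break 6  [load 200/200]
  90 → break 7 (new)  [load 90/200]
  70 → break 4  [load 190/200]
  60 → break 3  [load 200/200]
  60 → break 5  [load 180/200]
  30 → break 2  [load 190/200]
  30 → break 7  [load 120/200]
7 commercial breaks opened.

7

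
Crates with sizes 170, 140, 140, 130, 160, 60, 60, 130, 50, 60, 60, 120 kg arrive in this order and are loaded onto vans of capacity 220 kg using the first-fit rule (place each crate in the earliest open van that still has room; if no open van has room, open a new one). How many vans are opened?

  170 → van 1 (new)  [load 170/220]
  140 → van 2 (new)  [load 140/220]
  140 → van 3 (new)  [load 140/220]
  130 → van 4 (new)  [load 130/220]
  160 → van 5 (new)  [load 160/220]
  60 → van 2  [load 200/220]
  60 → van 3  [load 200/220]
  130 → van 6 (new)  [load 130/220]
  50 → van 1  [load 220/220]
  60 → van 4  [load 190/220]
  60 → van 5  [load 220/220]
  120 → van 7 (new)  [load 120/220]
7 vans opened.

7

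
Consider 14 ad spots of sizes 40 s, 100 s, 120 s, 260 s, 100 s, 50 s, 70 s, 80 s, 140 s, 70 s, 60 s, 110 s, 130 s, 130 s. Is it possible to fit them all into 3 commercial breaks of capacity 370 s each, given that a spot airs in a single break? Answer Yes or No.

No

Total = 1460 s; ⌈1460/370⌉ = 4.
At least 4 commercial breaks are required, but only 3 are allowed.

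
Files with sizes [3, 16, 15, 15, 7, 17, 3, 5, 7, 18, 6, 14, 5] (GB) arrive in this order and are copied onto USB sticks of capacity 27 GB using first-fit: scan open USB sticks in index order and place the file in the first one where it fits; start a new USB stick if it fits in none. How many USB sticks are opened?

  3 → USB stick 1 (new)  [load 3/27]
  16 → USB stick 1  [load 19/27]
  15 → USB stick 2 (new)  [load 15/27]
  15 → USB stick 3 (new)  [load 15/27]
  7 → USB stick 1  [load 26/27]
  17 → USB stick 4 (new)  [load 17/27]
  3 → USB stick 2  [load 18/27]
  5 → USB stick 2  [load 23/27]
  7 → USB stick 3  [load 22/27]
  18 → USB stick 5 (new)  [load 18/27]
  6 → USB stick 4  [load 23/27]
  14 → USB stick 6 (new)  [load 14/27]
  5 → USB stick 3  [load 27/27]
6 USB sticks opened.

6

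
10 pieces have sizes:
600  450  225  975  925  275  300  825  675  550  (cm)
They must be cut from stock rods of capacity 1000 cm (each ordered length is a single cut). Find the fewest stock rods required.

7

Total = 975 + 925 + 825 + 675 + 600 + 550 + 450 + 300 + 275 + 225 = 5800 cm.
Lower bound: ⌈5800/1000⌉ = 6 stock rods.
A packing using 7 stock rods:
  stock rod 1: 975 = 975
  stock rod 2: 925 = 925
  stock rod 3: 825 = 825
  stock rod 4: 675 + 300 = 975
  stock rod 5: 600 + 275 = 875
  stock rod 6: 550 + 450 = 1000
  stock rod 7: 225 = 225
No arrangement into 6 stock rods stays within capacity, so 7 is optimal.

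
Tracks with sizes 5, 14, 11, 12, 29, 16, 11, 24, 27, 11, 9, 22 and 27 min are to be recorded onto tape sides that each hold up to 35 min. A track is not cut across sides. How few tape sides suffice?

Total = 29 + 27 + 27 + 24 + 22 + 16 + 14 + 12 + 11 + 11 + 11 + 9 + 5 = 218 min.
Lower bound: ⌈218/35⌉ = 7 tape sides.
A packing using 7 tape sides:
  side 1: 29 + 5 = 34
  side 2: 27 = 27
  side 3: 27 = 27
  side 4: 24 + 11 = 35
  side 5: 22 + 12 = 34
  side 6: 16 + 14 = 30
  side 7: 11 + 11 + 9 = 31
This matches the lower bound, so 7 is optimal.

7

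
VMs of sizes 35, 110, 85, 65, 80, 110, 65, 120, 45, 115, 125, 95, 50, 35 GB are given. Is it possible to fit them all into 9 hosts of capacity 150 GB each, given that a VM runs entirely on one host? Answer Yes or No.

Yes

A valid assignment using 9 hosts:
  host 1: 125 = 125
  host 2: 120 = 120
  host 3: 115 + 35 = 150
  host 4: 110 + 35 = 145
  host 5: 110 = 110
  host 6: 95 + 50 = 145
  host 7: 85 + 65 = 150
  host 8: 80 + 65 = 145
  host 9: 45 = 45
Every load is within 150 GB, so 9 hosts suffice.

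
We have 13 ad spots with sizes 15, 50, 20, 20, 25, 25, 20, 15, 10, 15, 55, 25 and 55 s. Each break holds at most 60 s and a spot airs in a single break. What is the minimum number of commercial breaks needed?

6

Total = 55 + 55 + 50 + 25 + 25 + 25 + 20 + 20 + 20 + 15 + 15 + 15 + 10 = 350 s.
Lower bound: ⌈350/60⌉ = 6 commercial breaks.
A packing using 6 commercial breaks:
  break 1: 55 = 55
  break 2: 55 = 55
  break 3: 50 + 10 = 60
  break 4: 25 + 20 + 15 = 60
  break 5: 25 + 20 + 15 = 60
  break 6: 25 + 20 + 15 = 60
This matches the lower bound, so 6 is optimal.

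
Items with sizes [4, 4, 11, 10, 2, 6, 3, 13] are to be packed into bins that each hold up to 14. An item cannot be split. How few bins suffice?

4

Total = 13 + 11 + 10 + 6 + 4 + 4 + 3 + 2 = 53.
Lower bound: ⌈53/14⌉ = 4 bins.
A packing using 4 bins:
  bin 1: 13 = 13
  bin 2: 11 + 3 = 14
  bin 3: 10 + 4 = 14
  bin 4: 6 + 4 + 2 = 12
This matches the lower bound, so 4 is optimal.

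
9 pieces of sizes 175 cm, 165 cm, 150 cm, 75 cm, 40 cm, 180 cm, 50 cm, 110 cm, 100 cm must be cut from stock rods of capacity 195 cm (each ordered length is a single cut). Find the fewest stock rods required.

6

Total = 180 + 175 + 165 + 150 + 110 + 100 + 75 + 50 + 40 = 1045 cm.
Lower bound: ⌈1045/195⌉ = 6 stock rods.
A packing using 6 stock rods:
  stock rod 1: 180 = 180
  stock rod 2: 175 = 175
  stock rod 3: 165 = 165
  stock rod 4: 150 + 40 = 190
  stock rod 5: 110 + 75 = 185
  stock rod 6: 100 + 50 = 150
This matches the lower bound, so 6 is optimal.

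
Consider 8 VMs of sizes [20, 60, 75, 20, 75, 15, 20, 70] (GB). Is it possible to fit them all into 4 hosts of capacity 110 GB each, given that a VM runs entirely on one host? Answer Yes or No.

A valid assignment using 4 hosts:
  host 1: 75 + 20 + 15 = 110
  host 2: 75 + 20 = 95
  host 3: 70 + 20 = 90
  host 4: 60 = 60
Every load is within 110 GB, so 4 hosts suffice.

Yes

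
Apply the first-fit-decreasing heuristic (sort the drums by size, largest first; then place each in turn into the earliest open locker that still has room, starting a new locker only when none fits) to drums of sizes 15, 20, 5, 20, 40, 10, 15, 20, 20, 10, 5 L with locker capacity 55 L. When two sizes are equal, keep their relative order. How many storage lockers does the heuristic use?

4

Sorted descending: 40, 20, 20, 20, 20, 15, 15, 10, 10, 5, 5.
  40 → locker 1 (new)  [load 40/55]
  20 → locker 2 (new)  [load 20/55]
  20 → locker 2  [load 40/55]
  20 → locker 3 (new)  [load 20/55]
  20 → locker 3  [load 40/55]
  15 → locker 1  [load 55/55]
  15 → locker 2  [load 55/55]
  10 → locker 3  [load 50/55]
  10 → locker 4 (new)  [load 10/55]
  5 → locker 3  [load 55/55]
  5 → locker 4  [load 15/55]
4 storage lockers opened.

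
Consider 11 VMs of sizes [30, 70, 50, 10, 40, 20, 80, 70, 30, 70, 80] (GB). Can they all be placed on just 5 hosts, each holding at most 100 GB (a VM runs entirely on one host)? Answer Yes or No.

Total = 550 GB; ⌈550/100⌉ = 6.
At least 6 hosts are required, but only 5 are allowed.

No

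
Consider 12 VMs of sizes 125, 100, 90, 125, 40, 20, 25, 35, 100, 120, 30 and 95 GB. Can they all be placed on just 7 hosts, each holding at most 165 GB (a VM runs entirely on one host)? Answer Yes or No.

Yes

A valid assignment using 7 hosts:
  host 1: 125 + 40 = 165
  host 2: 125 + 35 = 160
  host 3: 120 + 30 = 150
  host 4: 100 + 25 + 20 = 145
  host 5: 100 = 100
  host 6: 95 = 95
  host 7: 90 = 90
Every load is within 165 GB, so 7 hosts suffice.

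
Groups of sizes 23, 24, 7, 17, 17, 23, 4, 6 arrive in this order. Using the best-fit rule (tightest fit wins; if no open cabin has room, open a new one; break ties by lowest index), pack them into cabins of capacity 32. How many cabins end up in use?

  23 → cabin 1 (new)  [load 23/32]
  24 → cabin 2 (new)  [load 24/32]
  7 → cabin 2  [load 31/32]
  17 → cabin 3 (new)  [load 17/32]
  17 → cabin 4 (new)  [load 17/32]
  23 → cabin 5 (new)  [load 23/32]
  4 → cabin 1  [load 27/32]
  6 → cabin 5  [load 29/32]
5 cabins opened.

5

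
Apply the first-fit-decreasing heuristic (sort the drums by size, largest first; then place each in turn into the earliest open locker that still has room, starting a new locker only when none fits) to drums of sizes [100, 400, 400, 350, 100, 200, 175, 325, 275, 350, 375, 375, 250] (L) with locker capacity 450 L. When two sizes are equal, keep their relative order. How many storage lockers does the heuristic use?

Sorted descending: 400, 400, 375, 375, 350, 350, 325, 275, 250, 200, 175, 100, 100.
  400 → locker 1 (new)  [load 400/450]
  400 → locker 2 (new)  [load 400/450]
  375 → locker 3 (new)  [load 375/450]
  375 → locker 4 (new)  [load 375/450]
  350 → locker 5 (new)  [load 350/450]
  350 → locker 6 (new)  [load 350/450]
  325 → locker 7 (new)  [load 325/450]
  275 → locker 8 (new)  [load 275/450]
  250 → locker 9 (new)  [load 250/450]
  200 → locker 9  [load 450/450]
  175 → locker 8  [load 450/450]
  100 → locker 5  [load 450/450]
  100 → locker 6  [load 450/450]
9 storage lockers opened.

9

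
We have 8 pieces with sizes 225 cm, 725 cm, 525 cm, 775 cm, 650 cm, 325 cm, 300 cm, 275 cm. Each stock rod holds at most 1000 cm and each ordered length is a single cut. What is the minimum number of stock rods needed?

4

Total = 775 + 725 + 650 + 525 + 325 + 300 + 275 + 225 = 3800 cm.
Lower bound: ⌈3800/1000⌉ = 4 stock rods.
A packing using 4 stock rods:
  stock rod 1: 775 + 225 = 1000
  stock rod 2: 725 + 275 = 1000
  stock rod 3: 650 + 325 = 975
  stock rod 4: 525 + 300 = 825
This matches the lower bound, so 4 is optimal.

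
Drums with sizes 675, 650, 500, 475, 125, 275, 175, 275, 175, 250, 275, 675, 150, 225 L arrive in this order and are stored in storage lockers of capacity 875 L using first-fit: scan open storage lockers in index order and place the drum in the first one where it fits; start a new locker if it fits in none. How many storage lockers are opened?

  675 → locker 1 (new)  [load 675/875]
  650 → locker 2 (new)  [load 650/875]
  500 → locker 3 (new)  [load 500/875]
  475 → locker 4 (new)  [load 475/875]
  125 → locker 1  [load 800/875]
  275 → locker 3  [load 775/875]
  175 → locker 2  [load 825/875]
  275 → locker 4  [load 750/875]
  175 → locker 5 (new)  [load 175/875]
  250 → locker 5  [load 425/875]
  275 → locker 5  [load 700/875]
  675 → locker 6 (new)  [load 675/875]
  150 → locker 5  [load 850/875]
  225 → locker 7 (new)  [load 225/875]
7 storage lockers opened.

7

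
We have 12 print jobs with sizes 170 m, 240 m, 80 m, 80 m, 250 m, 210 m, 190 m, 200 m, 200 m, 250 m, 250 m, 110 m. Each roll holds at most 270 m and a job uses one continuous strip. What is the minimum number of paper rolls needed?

Total = 250 + 250 + 250 + 240 + 210 + 200 + 200 + 190 + 170 + 110 + 80 + 80 = 2230 m.
Lower bound: ⌈2230/270⌉ = 9 paper rolls.
A packing using 10 paper rolls:
  roll 1: 250 = 250
  roll 2: 250 = 250
  roll 3: 250 = 250
  roll 4: 240 = 240
  roll 5: 210 = 210
  roll 6: 200 = 200
  roll 7: 200 = 200
  roll 8: 190 + 80 = 270
  roll 9: 170 + 80 = 250
  roll 10: 110 = 110
No arrangement into 9 paper rolls stays within capacity, so 10 is optimal.

10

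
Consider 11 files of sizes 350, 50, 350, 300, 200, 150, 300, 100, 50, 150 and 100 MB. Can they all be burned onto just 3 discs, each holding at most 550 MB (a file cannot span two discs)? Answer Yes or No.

Total = 2100 MB; ⌈2100/550⌉ = 4.
At least 4 discs are required, but only 3 are allowed.

No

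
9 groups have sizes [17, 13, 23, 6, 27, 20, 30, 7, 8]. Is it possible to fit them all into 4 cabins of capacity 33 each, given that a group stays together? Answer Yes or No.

Total = 151; ⌈151/33⌉ = 5.
At least 5 cabins are required, but only 4 are allowed.

No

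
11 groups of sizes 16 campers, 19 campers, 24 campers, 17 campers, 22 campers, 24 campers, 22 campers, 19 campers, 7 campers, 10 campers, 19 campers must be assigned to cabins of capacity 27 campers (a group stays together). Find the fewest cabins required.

Total = 24 + 24 + 22 + 22 + 19 + 19 + 19 + 17 + 16 + 10 + 7 = 199 campers.
Lower bound: ⌈199/27⌉ = 8 cabins.
Also, 9 groups each exceed 27/2 campers, and no two of those can share a cabin, so at least 9 cabins are needed.
A packing using 9 cabins:
  cabin 1: 24 = 24
  cabin 2: 24 = 24
  cabin 3: 22 = 22
  cabin 4: 22 = 22
  cabin 5: 19 + 7 = 26
  cabin 6: 19 = 19
  cabin 7: 19 = 19
  cabin 8: 17 + 10 = 27
  cabin 9: 16 = 16
This matches the lower bound, so 9 is optimal.

9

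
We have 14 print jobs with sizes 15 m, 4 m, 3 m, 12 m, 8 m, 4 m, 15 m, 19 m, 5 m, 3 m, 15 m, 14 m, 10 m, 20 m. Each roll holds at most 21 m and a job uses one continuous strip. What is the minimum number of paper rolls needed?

Total = 20 + 19 + 15 + 15 + 15 + 14 + 12 + 10 + 8 + 5 + 4 + 4 + 3 + 3 = 147 m.
Lower bound: ⌈147/21⌉ = 7 paper rolls.
A packing using 8 paper rolls:
  roll 1: 20 = 20
  roll 2: 19 = 19
  roll 3: 15 + 5 = 20
  roll 4: 15 + 4 = 19
  roll 5: 15 + 4 = 19
  roll 6: 14 + 3 + 3 = 20
  roll 7: 12 + 8 = 20
  roll 8: 10 = 10
No arrangement into 7 paper rolls stays within capacity, so 8 is optimal.

8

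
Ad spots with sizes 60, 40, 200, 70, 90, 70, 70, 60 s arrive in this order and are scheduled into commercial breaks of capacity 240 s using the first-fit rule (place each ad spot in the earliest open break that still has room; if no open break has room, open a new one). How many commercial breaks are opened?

3

  60 → break 1 (new)  [load 60/240]
  40 → break 1  [load 100/240]
  200 → break 2 (new)  [load 200/240]
  70 → break 1  [load 170/240]
  90 → break 3 (new)  [load 90/240]
  70 → break 1  [load 240/240]
  70 → break 3  [load 160/240]
  60 → break 3  [load 220/240]
3 commercial breaks opened.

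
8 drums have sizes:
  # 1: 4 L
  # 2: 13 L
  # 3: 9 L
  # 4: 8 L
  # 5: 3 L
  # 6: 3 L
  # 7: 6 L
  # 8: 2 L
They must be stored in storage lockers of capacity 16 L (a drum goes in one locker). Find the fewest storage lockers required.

Total = 13 + 9 + 8 + 6 + 4 + 3 + 3 + 2 = 48 L.
Lower bound: ⌈48/16⌉ = 3 storage lockers.
A packing using 3 storage lockers:
  locker 1: 13 + 3 = 16
  locker 2: 9 + 4 + 3 = 16
  locker 3: 8 + 6 + 2 = 16
This matches the lower bound, so 3 is optimal.

3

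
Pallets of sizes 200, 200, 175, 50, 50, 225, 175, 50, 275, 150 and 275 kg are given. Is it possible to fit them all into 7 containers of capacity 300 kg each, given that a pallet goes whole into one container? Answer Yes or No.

No

Total = 1825 kg; ⌈1825/300⌉ = 7.
The bound of 7 does not rule out 7, but exhaustive search shows no assignment into 7 containers of capacity 300 kg exists — the minimum is 8.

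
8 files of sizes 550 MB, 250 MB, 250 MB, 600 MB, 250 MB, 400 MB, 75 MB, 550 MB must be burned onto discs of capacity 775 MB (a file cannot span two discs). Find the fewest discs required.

Total = 600 + 550 + 550 + 400 + 250 + 250 + 250 + 75 = 2925 MB.
Lower bound: ⌈2925/775⌉ = 4 discs.
A packing using 5 discs:
  disc 1: 600 + 75 = 675
  disc 2: 550 = 550
  disc 3: 550 = 550
  disc 4: 400 + 250 = 650
  disc 5: 250 + 250 = 500
No arrangement into 4 discs stays within capacity, so 5 is optimal.

5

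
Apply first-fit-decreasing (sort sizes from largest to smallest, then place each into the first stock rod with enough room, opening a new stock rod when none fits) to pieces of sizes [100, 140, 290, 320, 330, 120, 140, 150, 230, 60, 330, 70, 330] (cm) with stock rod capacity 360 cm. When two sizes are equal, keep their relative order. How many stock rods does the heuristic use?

Sorted descending: 330, 330, 330, 320, 290, 230, 150, 140, 140, 120, 100, 70, 60.
  330 → stock rod 1 (new)  [load 330/360]
  330 → stock rod 2 (new)  [load 330/360]
  330 → stock rod 3 (new)  [load 330/360]
  320 → stock rod 4 (new)  [load 320/360]
  290 → stock rod 5 (new)  [load 290/360]
  230 → stock rod 6 (new)  [load 230/360]
  150 → stock rod 7 (new)  [load 150/360]
  140 → stock rod 7  [load 290/360]
  140 → stock rod 8 (new)  [load 140/360]
  120 → stock rod 6  [load 350/360]
  100 → stock rod 8  [load 240/360]
  70 → stock rod 5  [load 360/360]
  60 → stock rod 7  [load 350/360]
8 stock rods opened.

8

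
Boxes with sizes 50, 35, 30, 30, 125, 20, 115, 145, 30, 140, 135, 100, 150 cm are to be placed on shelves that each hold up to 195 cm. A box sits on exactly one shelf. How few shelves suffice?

7

Total = 150 + 145 + 140 + 135 + 125 + 115 + 100 + 50 + 35 + 30 + 30 + 30 + 20 = 1105 cm.
Lower bound: ⌈1105/195⌉ = 6 shelves.
Also, 7 boxes each exceed 195/2 cm, and no two of those can share a shelf, so at least 7 shelves are needed.
A packing using 7 shelves:
  shelf 1: 150 + 35 = 185
  shelf 2: 145 + 50 = 195
  shelf 3: 140 + 30 + 20 = 190
  shelf 4: 135 + 30 + 30 = 195
  shelf 5: 125 = 125
  shelf 6: 115 = 115
  shelf 7: 100 = 100
This matches the lower bound, so 7 is optimal.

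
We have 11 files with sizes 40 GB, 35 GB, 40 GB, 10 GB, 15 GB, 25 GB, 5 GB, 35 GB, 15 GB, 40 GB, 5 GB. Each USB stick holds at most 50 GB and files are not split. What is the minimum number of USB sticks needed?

6

Total = 40 + 40 + 40 + 35 + 35 + 25 + 15 + 15 + 10 + 5 + 5 = 265 GB.
Lower bound: ⌈265/50⌉ = 6 USB sticks.
A packing using 6 USB sticks:
  USB stick 1: 40 + 10 = 50
  USB stick 2: 40 + 5 + 5 = 50
  USB stick 3: 40 = 40
  USB stick 4: 35 + 15 = 50
  USB stick 5: 35 + 15 = 50
  USB stick 6: 25 = 25
This matches the lower bound, so 6 is optimal.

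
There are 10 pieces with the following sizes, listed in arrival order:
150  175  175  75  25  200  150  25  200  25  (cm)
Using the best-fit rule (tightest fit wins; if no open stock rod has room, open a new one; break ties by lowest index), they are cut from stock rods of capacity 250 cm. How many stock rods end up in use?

6

  150 → stock rod 1 (new)  [load 150/250]
  175 → stock rod 2 (new)  [load 175/250]
  175 → stock rod 3 (new)  [load 175/250]
  75 → stock rod 2  [load 250/250]
  25 → stock rod 3  [load 200/250]
  200 → stock rod 4 (new)  [load 200/250]
  150 → stock rod 5 (new)  [load 150/250]
  25 → stock rod 3  [load 225/250]
  200 → stock rod 6 (new)  [load 200/250]
  25 → stock rod 3  [load 250/250]
6 stock rods opened.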